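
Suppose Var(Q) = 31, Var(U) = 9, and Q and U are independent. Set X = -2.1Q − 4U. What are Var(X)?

Var(X) = a²·Var(Q) + b²·Var(U) + 2ab·covariance of Q and U with a = -2.1, b = -4.
Independence gives covariance of Q and U = 0.
= (-2.1)²·31 + (-4)²·9 + 2·(-2.1)·(-4)·0
= 136.71 + 144 + 0 = 280.71.

Var(X) = 280.71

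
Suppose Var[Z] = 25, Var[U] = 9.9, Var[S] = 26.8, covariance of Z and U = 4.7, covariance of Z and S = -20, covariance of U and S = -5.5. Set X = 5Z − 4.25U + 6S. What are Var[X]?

Var[X] = a²·Var[Z] + b²·Var[U] + c²·Var[S] + 2ab·covariance of Z and U + 2ac·covariance of Z and S + 2bc·covariance of U and S, with a = 5, b = -4.25, c = 6.
= 625 + 178.81875 + 964.8 + (-199.75) + (-1200) + 280.5
= 649.36875.

Var[X] = 649.36875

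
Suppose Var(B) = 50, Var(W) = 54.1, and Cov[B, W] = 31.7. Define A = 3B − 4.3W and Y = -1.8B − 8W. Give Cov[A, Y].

Cov[A, Y] = 1075.598

By bilinearity, Cov[A, Y] = ac·Var(B) + bd·Var(W) + (ad+bc)·Cov[B, W], with a=3, b=-4.3, c=-1.8, d=-8.
ac·Var(B) = 3·(-1.8)·50 = -270
bd·Var(W) = (-4.3)·(-8)·54.1 = 1861.04
(ad+bc)·Cov[B, W] = (-16.26)·31.7 = -515.442
Cov[A, Y] = -270 + 1861.04 + (-515.442) = 1075.598.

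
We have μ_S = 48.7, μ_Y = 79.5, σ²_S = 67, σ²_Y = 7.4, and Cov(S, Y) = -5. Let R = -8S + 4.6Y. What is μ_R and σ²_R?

μ_R = -23.9, σ²_R = 4812.584

μ_R = (-8)·μ_S + 4.6·μ_Y = (-8)·48.7 + 4.6·79.5 = -23.9.
σ²_R = a²·σ²_S + b²·σ²_Y + 2ab·Cov(S, Y) with a = -8, b = 4.6.
= (-8)²·67 + 4.6²·7.4 + 2·(-8)·4.6·(-5)
= 4288 + 156.584 + 368 = 4812.584.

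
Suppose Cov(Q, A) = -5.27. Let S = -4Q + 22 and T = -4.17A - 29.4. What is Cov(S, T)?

Cov(S, T) = a·c·Cov(Q, A) = (-4)·(-4.17)·(-5.27) = -87.9036. Additive constants drop out.

Cov(S, T) = -87.9036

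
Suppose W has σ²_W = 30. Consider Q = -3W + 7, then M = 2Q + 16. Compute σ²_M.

σ²_M = 1080

σ²_Q = (-3)²·30 = 270.
σ²_M = 2²·270 = 1080.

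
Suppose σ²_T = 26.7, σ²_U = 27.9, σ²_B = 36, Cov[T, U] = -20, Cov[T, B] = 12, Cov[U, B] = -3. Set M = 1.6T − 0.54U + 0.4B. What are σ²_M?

σ²_M = a²·σ²_T + b²·σ²_U + c²·σ²_B + 2ab·Cov[T, U] + 2ac·Cov[T, B] + 2bc·Cov[U, B], with a = 1.6, b = -0.54, c = 0.4.
= 68.352 + 8.13564 + 5.76 + 34.56 + 15.36 + 1.296
= 133.46364.

σ²_M = 133.46364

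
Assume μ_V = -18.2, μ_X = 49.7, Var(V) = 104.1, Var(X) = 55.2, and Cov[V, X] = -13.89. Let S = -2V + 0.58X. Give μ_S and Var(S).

μ_S = (-2)·μ_V + 0.58·μ_X = (-2)·(-18.2) + 0.58·49.7 = 65.226.
Var(S) = a²·Var(V) + b²·Var(X) + 2ab·Cov[V, X] with a = -2, b = 0.58.
= (-2)²·104.1 + 0.58²·55.2 + 2·(-2)·0.58·(-13.89)
= 416.4 + 18.56928 + 32.2248 = 467.19408.

μ_S = 65.226, Var(S) = 467.19408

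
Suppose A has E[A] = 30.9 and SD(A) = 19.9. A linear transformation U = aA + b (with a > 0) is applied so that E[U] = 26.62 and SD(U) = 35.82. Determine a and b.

SD(U) = a·SD(A) (a > 0), so a = 35.82/19.9 = 1.8.
E[U] = a·E[A] + b, so b = 26.62 − 1.8·30.9 = -29.

a = 1.8, b = -29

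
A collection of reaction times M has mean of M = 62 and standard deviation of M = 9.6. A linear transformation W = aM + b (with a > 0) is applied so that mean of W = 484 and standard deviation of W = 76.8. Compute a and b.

a = 8, b = -12

standard deviation of W = a·standard deviation of M (a > 0), so a = 76.8/9.6 = 8.
mean of W = a·mean of M + b, so b = 484 − 8·62 = -12.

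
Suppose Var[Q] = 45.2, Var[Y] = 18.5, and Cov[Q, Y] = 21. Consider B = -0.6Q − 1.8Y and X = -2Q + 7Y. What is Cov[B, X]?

By bilinearity, Cov[B, X] = ac·Var[Q] + bd·Var[Y] + (ad+bc)·Cov[Q, Y], with a=-0.6, b=-1.8, c=-2, d=7.
ac·Var[Q] = (-0.6)·(-2)·45.2 = 54.24
bd·Var[Y] = (-1.8)·7·18.5 = -233.1
(ad+bc)·Cov[Q, Y] = (-0.6)·21 = -12.6
Cov[B, X] = 54.24 + (-233.1) + (-12.6) = -191.46.

Cov[B, X] = -191.46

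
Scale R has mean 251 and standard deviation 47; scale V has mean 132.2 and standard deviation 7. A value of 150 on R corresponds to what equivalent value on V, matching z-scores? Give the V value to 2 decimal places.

z = (150 − 251)/47 ≈ -2.1489.
V = 132.2 + z·7 = 132.2 + (150 − 251)·7/47 ≈ 117.16.

V = 117.16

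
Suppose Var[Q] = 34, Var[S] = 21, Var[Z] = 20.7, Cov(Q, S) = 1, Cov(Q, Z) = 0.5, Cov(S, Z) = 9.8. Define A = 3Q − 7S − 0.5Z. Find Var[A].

Var[A] = 1365.275

Var[A] = a²·Var[Q] + b²·Var[S] + c²·Var[Z] + 2ab·Cov(Q, S) + 2ac·Cov(Q, Z) + 2bc·Cov(S, Z), with a = 3, b = -7, c = -0.5.
= 306 + 1029 + 5.175 + (-42) + (-1.5) + 68.6
= 1365.275.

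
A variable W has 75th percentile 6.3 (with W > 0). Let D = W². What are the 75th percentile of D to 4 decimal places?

W² is increasing, so P_{75}(D) = g(P_{75}(W)) = 39.69.

75th percentile of D = 39.69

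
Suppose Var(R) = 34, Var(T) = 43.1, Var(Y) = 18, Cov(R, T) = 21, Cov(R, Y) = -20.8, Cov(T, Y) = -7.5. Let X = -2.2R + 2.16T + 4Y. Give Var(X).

Var(X) = a²·Var(R) + b²·Var(T) + c²·Var(Y) + 2ab·Cov(R, T) + 2ac·Cov(R, Y) + 2bc·Cov(T, Y), with a = -2.2, b = 2.16, c = 4.
= 164.56 + 201.08736 + 288 + (-199.584) + 366.08 + (-129.6)
= 690.54336.

Var(X) = 690.54336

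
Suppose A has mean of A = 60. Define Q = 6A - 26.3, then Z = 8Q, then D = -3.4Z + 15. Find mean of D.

mean of Q = 6·60 + (-26.3) = 333.7.
mean of Z = 8·333.7 = 2669.6.
mean of D = (-3.4)·2669.6 + 15 = -9061.64.

mean of D = -9061.64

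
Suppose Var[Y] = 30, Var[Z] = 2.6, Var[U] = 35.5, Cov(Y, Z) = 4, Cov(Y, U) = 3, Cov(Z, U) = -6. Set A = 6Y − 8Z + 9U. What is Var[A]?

Var[A] = a²·Var[Y] + b²·Var[Z] + c²·Var[U] + 2ab·Cov(Y, Z) + 2ac·Cov(Y, U) + 2bc·Cov(Z, U), with a = 6, b = -8, c = 9.
= 1080 + 166.4 + 2875.5 + (-384) + 324 + 864
= 4925.9.

Var[A] = 4925.9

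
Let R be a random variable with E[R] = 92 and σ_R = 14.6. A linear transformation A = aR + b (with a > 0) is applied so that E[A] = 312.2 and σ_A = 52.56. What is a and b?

a = 3.6, b = -19

σ_A = a·σ_R (a > 0), so a = 52.56/14.6 = 3.6.
E[A] = a·E[R] + b, so b = 312.2 − 3.6·92 = -19.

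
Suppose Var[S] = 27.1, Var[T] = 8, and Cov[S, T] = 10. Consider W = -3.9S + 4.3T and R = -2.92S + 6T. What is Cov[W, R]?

By bilinearity, Cov[W, R] = ac·Var[S] + bd·Var[T] + (ad+bc)·Cov[S, T], with a=-3.9, b=4.3, c=-2.92, d=6.
ac·Var[S] = (-3.9)·(-2.92)·27.1 = 308.6148
bd·Var[T] = 4.3·6·8 = 206.4
(ad+bc)·Cov[S, T] = (-35.956)·10 = -359.56
Cov[W, R] = 308.6148 + 206.4 + (-359.56) = 155.4548.

Cov[W, R] = 155.4548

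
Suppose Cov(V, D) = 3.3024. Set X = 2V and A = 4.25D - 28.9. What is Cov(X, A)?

Cov(X, A) = 28.0704

Cov(X, A) = a·c·Cov(V, D) = 2·4.25·3.3024 = 28.0704. Additive constants drop out.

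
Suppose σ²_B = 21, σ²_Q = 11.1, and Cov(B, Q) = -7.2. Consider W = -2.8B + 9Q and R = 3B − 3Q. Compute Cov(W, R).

Cov(W, R) = -730.98

By bilinearity, Cov(W, R) = ac·σ²_B + bd·σ²_Q + (ad+bc)·Cov(B, Q), with a=-2.8, b=9, c=3, d=-3.
ac·σ²_B = (-2.8)·3·21 = -176.4
bd·σ²_Q = 9·(-3)·11.1 = -299.7
(ad+bc)·Cov(B, Q) = (35.4)·(-7.2) = -254.88
Cov(W, R) = -176.4 + (-299.7) + (-254.88) = -730.98.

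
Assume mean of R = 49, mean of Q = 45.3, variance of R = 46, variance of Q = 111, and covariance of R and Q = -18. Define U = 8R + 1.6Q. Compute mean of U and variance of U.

mean of U = 464.48, variance of U = 2767.36

mean of U = 8·mean of R + 1.6·mean of Q = 8·49 + 1.6·45.3 = 464.48.
variance of U = a²·variance of R + b²·variance of Q + 2ab·covariance of R and Q with a = 8, b = 1.6.
= 8²·46 + 1.6²·111 + 2·8·1.6·(-18)
= 2944 + 284.16 + (-460.8) = 2767.36.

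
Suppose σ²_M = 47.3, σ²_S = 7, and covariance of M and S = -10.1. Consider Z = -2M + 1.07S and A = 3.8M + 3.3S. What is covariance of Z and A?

covariance of Z and A = -309.1696

By bilinearity, covariance of Z and A = ac·σ²_M + bd·σ²_S + (ad+bc)·covariance of M and S, with a=-2, b=1.07, c=3.8, d=3.3.
ac·σ²_M = (-2)·3.8·47.3 = -359.48
bd·σ²_S = 1.07·3.3·7 = 24.717
(ad+bc)·covariance of M and S = (-2.534)·(-10.1) = 25.5934
covariance of Z and A = -359.48 + 24.717 + 25.5934 = -309.1696.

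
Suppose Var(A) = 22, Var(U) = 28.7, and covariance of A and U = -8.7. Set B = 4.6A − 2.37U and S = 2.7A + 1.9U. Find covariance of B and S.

covariance of B and S = 123.6372

By bilinearity, covariance of B and S = ac·Var(A) + bd·Var(U) + (ad+bc)·covariance of A and U, with a=4.6, b=-2.37, c=2.7, d=1.9.
ac·Var(A) = 4.6·2.7·22 = 273.24
bd·Var(U) = (-2.37)·1.9·28.7 = -129.2361
(ad+bc)·covariance of A and U = (2.341)·(-8.7) = -20.3667
covariance of B and S = 273.24 + (-129.2361) + (-20.3667) = 123.6372.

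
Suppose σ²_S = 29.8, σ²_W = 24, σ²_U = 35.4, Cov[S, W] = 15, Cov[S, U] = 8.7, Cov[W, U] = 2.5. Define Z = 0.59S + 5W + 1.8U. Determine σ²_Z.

σ²_Z = 877.04818

σ²_Z = a²·σ²_S + b²·σ²_W + c²·σ²_U + 2ab·Cov[S, W] + 2ac·Cov[S, U] + 2bc·Cov[W, U], with a = 0.59, b = 5, c = 1.8.
= 10.37338 + 600 + 114.696 + 88.5 + 18.4788 + 45
= 877.04818.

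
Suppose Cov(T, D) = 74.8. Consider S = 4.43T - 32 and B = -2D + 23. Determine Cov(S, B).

Cov(S, B) = a·c·Cov(T, D) = 4.43·(-2)·74.8 = -662.728. Additive constants drop out.

Cov(S, B) = -662.728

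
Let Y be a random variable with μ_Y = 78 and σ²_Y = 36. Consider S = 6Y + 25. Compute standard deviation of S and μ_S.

standard deviation of S = 36, μ_S = 493

S = 6Y + 25 is linear with a = 6, b = 25.
standard deviation of Y = √36 = 6.
standard deviation of S = |a|·standard deviation of Y = |6|·6 = 36.
μ_S = a·μ_Y + b = 6·78 + 25 = 493.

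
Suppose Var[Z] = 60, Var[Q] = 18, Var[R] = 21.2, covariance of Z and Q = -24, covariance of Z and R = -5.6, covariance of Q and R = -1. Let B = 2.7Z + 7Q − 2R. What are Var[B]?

Var[B] = 585.48

Var[B] = a²·Var[Z] + b²·Var[Q] + c²·Var[R] + 2ab·covariance of Z and Q + 2ac·covariance of Z and R + 2bc·covariance of Q and R, with a = 2.7, b = 7, c = -2.
= 437.4 + 882 + 84.8 + (-907.2) + 60.48 + 28
= 585.48.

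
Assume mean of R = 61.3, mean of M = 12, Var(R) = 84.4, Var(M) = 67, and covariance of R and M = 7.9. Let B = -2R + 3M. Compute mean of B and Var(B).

mean of B = -86.6, Var(B) = 845.8

mean of B = (-2)·mean of R + 3·mean of M = (-2)·61.3 + 3·12 = -86.6.
Var(B) = a²·Var(R) + b²·Var(M) + 2ab·covariance of R and M with a = -2, b = 3.
= (-2)²·84.4 + 3²·67 + 2·(-2)·3·7.9
= 337.6 + 603 + (-94.8) = 845.8.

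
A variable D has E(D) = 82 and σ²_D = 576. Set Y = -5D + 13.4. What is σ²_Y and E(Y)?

σ²_Y = 14400, E(Y) = -396.6

Y = -5D + 13.4 is linear with a = -5, b = 13.4.
σ²_Y = a²·σ²_D = (-5)²·576 = 14400 (the additive constant 13.4 does not affect variance).
E(Y) = a·E(D) + b = (-5)·82 + 13.4 = -396.6.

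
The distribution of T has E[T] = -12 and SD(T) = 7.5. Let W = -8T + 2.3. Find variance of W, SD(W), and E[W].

W = -8T + 2.3 is linear with a = -8, b = 2.3.
variance of T = 7.5² = 56.25.
variance of W = a²·variance of T = (-8)²·56.25 = 3600 (the additive constant 2.3 does not affect variance).
SD(W) = |a|·SD(T) = |-8|·7.5 = 60.
E[W] = a·E[T] + b = (-8)·(-12) + 2.3 = 98.3.

variance of W = 3600, SD(W) = 60, E[W] = 98.3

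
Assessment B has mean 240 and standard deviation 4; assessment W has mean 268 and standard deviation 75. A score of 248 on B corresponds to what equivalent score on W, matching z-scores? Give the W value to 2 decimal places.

W = 418.00

z = (248 − 240)/4 = 2.
W = 268 + z·75 = 268 + (248 − 240)·75/4 = 418.00.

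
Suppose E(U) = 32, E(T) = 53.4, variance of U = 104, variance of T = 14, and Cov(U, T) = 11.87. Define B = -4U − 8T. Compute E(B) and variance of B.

E(B) = -555.2, variance of B = 3319.68

E(B) = (-4)·E(U) + (-8)·E(T) = (-4)·32 + (-8)·53.4 = -555.2.
variance of B = a²·variance of U + b²·variance of T + 2ab·Cov(U, T) with a = -4, b = -8.
= (-4)²·104 + (-8)²·14 + 2·(-4)·(-8)·11.87
= 1664 + 896 + 759.68 = 3319.68.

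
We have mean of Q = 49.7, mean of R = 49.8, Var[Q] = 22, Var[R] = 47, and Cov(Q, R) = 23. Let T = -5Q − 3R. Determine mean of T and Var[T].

mean of T = (-5)·mean of Q + (-3)·mean of R = (-5)·49.7 + (-3)·49.8 = -397.9.
Var[T] = a²·Var[Q] + b²·Var[R] + 2ab·Cov(Q, R) with a = -5, b = -3.
= (-5)²·22 + (-3)²·47 + 2·(-5)·(-3)·23
= 550 + 423 + 690 = 1663.

mean of T = -397.9, Var[T] = 1663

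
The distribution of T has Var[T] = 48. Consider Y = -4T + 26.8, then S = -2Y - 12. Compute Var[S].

Var[Y] = (-4)²·48 = 768.
Var[S] = (-2)²·768 = 3072.

Var[S] = 3072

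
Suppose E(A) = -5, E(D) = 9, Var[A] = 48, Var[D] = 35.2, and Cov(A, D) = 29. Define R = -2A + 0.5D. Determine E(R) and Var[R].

E(R) = (-2)·E(A) + 0.5·E(D) = (-2)·(-5) + 0.5·9 = 14.5.
Var[R] = a²·Var[A] + b²·Var[D] + 2ab·Cov(A, D) with a = -2, b = 0.5.
= (-2)²·48 + 0.5²·35.2 + 2·(-2)·0.5·29
= 192 + 8.8 + (-58) = 142.8.

E(R) = 14.5, Var[R] = 142.8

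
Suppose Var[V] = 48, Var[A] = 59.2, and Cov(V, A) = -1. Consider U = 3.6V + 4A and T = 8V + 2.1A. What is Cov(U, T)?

By bilinearity, Cov(U, T) = ac·Var[V] + bd·Var[A] + (ad+bc)·Cov(V, A), with a=3.6, b=4, c=8, d=2.1.
ac·Var[V] = 3.6·8·48 = 1382.4
bd·Var[A] = 4·2.1·59.2 = 497.28
(ad+bc)·Cov(V, A) = (39.56)·(-1) = -39.56
Cov(U, T) = 1382.4 + 497.28 + (-39.56) = 1840.12.

Cov(U, T) = 1840.12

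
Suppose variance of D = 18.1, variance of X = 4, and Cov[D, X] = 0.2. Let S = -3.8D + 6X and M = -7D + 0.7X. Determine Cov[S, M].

By bilinearity, Cov[S, M] = ac·variance of D + bd·variance of X + (ad+bc)·Cov[D, X], with a=-3.8, b=6, c=-7, d=0.7.
ac·variance of D = (-3.8)·(-7)·18.1 = 481.46
bd·variance of X = 6·0.7·4 = 16.8
(ad+bc)·Cov[D, X] = (-44.66)·0.2 = -8.932
Cov[S, M] = 481.46 + 16.8 + (-8.932) = 489.328.

Cov[S, M] = 489.328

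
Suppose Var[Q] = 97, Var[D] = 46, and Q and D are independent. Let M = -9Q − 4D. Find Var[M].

Var[M] = a²·Var[Q] + b²·Var[D] + 2ab·Cov[Q, D] with a = -9, b = -4.
Independence gives Cov[Q, D] = 0.
= (-9)²·97 + (-4)²·46 + 2·(-9)·(-4)·0
= 7857 + 736 + 0 = 8593.

Var[M] = 8593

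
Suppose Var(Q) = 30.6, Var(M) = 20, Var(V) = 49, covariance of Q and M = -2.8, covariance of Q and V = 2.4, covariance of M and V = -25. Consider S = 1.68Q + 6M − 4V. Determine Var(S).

Var(S) = a²·Var(Q) + b²·Var(M) + c²·Var(V) + 2ab·covariance of Q and M + 2ac·covariance of Q and V + 2bc·covariance of M and V, with a = 1.68, b = 6, c = -4.
= 86.36544 + 720 + 784 + (-56.448) + (-32.256) + 1200
= 2701.66144.

Var(S) = 2701.66144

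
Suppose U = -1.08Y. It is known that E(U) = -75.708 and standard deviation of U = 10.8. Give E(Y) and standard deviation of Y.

From U = -1.08Y: E(U) = a·E(Y) + b, so E(Y) = (E(U) − b)/a = (-75.708 − 0)/(-1.08) = 70.1.
standard deviation of U = |a|·standard deviation of Y, so standard deviation of Y = 10.8/|-1.08| = 10.

E(Y) = 70.1, standard deviation of Y = 10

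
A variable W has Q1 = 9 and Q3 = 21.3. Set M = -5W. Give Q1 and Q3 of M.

Q1(M) = -106.5, Q3(M) = -45

a = -5 < 0 reverses order: Q1(M) comes from Q3(W), Q3(M) from Q1(W).
Q1(M) = (-5)·21.3 = -106.5; Q3(M) = (-5)·9 = -45.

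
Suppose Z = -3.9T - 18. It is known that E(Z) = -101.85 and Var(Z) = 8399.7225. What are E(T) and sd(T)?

From Z = -3.9T - 18: E(Z) = a·E(T) + b, so E(T) = (E(Z) − b)/a = (-101.85 − (-18))/(-3.9) = 21.5.
sd(Z) = √8399.7225 = 91.65.
sd(Z) = |a|·sd(T), so sd(T) = 91.65/|-3.9| = 23.5.

E(T) = 21.5, sd(T) = 23.5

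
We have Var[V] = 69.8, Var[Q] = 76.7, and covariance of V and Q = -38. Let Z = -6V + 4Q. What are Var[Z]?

Var[Z] = a²·Var[V] + b²·Var[Q] + 2ab·covariance of V and Q with a = -6, b = 4.
= (-6)²·69.8 + 4²·76.7 + 2·(-6)·4·(-38)
= 2512.8 + 1227.2 + 1824 = 5564.

Var[Z] = 5564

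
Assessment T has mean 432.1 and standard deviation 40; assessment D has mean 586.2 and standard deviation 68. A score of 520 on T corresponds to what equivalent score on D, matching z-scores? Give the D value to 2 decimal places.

z = (520 − 432.1)/40 = 2.1975.
D = 586.2 + z·68 = 586.2 + (520 − 432.1)·68/40 = 735.63.

D = 735.63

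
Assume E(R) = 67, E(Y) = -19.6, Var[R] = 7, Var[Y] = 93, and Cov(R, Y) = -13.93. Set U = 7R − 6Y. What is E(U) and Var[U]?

E(U) = 7·E(R) + (-6)·E(Y) = 7·67 + (-6)·(-19.6) = 586.6.
Var[U] = a²·Var[R] + b²·Var[Y] + 2ab·Cov(R, Y) with a = 7, b = -6.
= 7²·7 + (-6)²·93 + 2·7·(-6)·(-13.93)
= 343 + 3348 + 1170.12 = 4861.12.

E(U) = 586.6, Var[U] = 4861.12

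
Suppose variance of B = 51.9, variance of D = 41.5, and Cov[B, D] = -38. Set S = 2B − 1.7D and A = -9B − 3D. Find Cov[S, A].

Cov[S, A] = -1075.95

By bilinearity, Cov[S, A] = ac·variance of B + bd·variance of D + (ad+bc)·Cov[B, D], with a=2, b=-1.7, c=-9, d=-3.
ac·variance of B = 2·(-9)·51.9 = -934.2
bd·variance of D = (-1.7)·(-3)·41.5 = 211.65
(ad+bc)·Cov[B, D] = (9.3)·(-38) = -353.4
Cov[S, A] = -934.2 + 211.65 + (-353.4) = -1075.95.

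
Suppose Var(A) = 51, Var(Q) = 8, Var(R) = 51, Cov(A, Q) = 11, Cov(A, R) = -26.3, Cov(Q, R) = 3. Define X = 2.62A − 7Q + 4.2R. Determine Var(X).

Var(X) = a²·Var(A) + b²·Var(Q) + c²·Var(R) + 2ab·Cov(A, Q) + 2ac·Cov(A, R) + 2bc·Cov(Q, R), with a = 2.62, b = -7, c = 4.2.
= 350.0844 + 392 + 899.64 + (-403.48) + (-578.8104) + (-176.4)
= 483.034.

Var(X) = 483.034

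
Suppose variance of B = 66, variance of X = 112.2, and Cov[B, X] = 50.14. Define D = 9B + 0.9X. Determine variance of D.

variance of D = a²·variance of B + b²·variance of X + 2ab·Cov[B, X] with a = 9, b = 0.9.
= 9²·66 + 0.9²·112.2 + 2·9·0.9·50.14
= 5346 + 90.882 + 812.268 = 6249.15.

variance of D = 6249.15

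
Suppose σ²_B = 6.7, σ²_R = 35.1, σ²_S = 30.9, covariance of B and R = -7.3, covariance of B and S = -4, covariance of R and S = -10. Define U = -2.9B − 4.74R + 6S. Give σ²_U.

σ²_U = a²·σ²_B + b²·σ²_R + c²·σ²_S + 2ab·covariance of B and R + 2ac·covariance of B and S + 2bc·covariance of R and S, with a = -2.9, b = -4.74, c = 6.
= 56.347 + 788.61276 + 1112.4 + (-200.6916) + 139.2 + 568.8
= 2464.66816.

σ²_U = 2464.66816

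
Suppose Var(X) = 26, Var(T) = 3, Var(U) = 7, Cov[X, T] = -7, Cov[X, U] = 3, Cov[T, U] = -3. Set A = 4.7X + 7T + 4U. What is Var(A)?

Var(A) = a²·Var(X) + b²·Var(T) + c²·Var(U) + 2ab·Cov[X, T] + 2ac·Cov[X, U] + 2bc·Cov[T, U], with a = 4.7, b = 7, c = 4.
= 574.34 + 147 + 112 + (-460.6) + 112.8 + (-168)
= 317.54.

Var(A) = 317.54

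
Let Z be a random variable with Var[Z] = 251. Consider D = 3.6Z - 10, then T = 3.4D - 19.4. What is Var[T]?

Var[T] = 37604.2176

Var[D] = 3.6²·251 = 3252.96.
Var[T] = 3.4²·3252.96 = 37604.2176.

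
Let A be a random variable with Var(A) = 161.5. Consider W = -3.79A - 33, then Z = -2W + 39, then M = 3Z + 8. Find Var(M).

Var(M) = 83512.8774

Var(W) = (-3.79)²·161.5 = 2319.80215.
Var(Z) = (-2)²·2319.80215 = 9279.2086.
Var(M) = 3²·9279.2086 = 83512.8774.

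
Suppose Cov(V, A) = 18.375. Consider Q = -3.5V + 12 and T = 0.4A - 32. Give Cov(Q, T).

Cov(Q, T) = a·c·Cov(V, A) = (-3.5)·0.4·18.375 = -25.725. Additive constants drop out.

Cov(Q, T) = -25.725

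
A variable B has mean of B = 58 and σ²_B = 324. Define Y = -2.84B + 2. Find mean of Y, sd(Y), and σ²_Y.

mean of Y = -162.72, sd(Y) = 51.12, σ²_Y = 2613.2544

Y = -2.84B + 2 is linear with a = -2.84, b = 2.
mean of Y = a·mean of B + b = (-2.84)·58 + 2 = -162.72.
sd(B) = √324 = 18.
sd(Y) = |a|·sd(B) = |-2.84|·18 = 51.12.
σ²_Y = a²·σ²_B = (-2.84)²·324 = 2613.2544 (the additive constant 2 does not affect variance).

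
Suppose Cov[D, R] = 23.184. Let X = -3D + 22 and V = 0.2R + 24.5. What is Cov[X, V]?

Cov[X, V] = a·c·Cov[D, R] = (-3)·0.2·23.184 = -13.9104. Additive constants drop out.

Cov[X, V] = -13.9104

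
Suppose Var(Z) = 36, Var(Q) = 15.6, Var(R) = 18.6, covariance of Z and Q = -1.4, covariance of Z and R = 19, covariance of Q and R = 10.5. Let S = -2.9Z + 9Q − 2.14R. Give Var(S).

Var(S) = 1555.98856

Var(S) = a²·Var(Z) + b²·Var(Q) + c²·Var(R) + 2ab·covariance of Z and Q + 2ac·covariance of Z and R + 2bc·covariance of Q and R, with a = -2.9, b = 9, c = -2.14.
= 302.76 + 1263.6 + 85.18056 + 73.08 + 235.828 + (-404.46)
= 1555.98856.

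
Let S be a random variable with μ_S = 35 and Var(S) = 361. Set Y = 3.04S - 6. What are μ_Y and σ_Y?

μ_Y = 100.4, σ_Y = 57.76

Y = 3.04S - 6 is linear with a = 3.04, b = -6.
μ_Y = a·μ_S + b = 3.04·35 + (-6) = 100.4.
σ_S = √361 = 19.
σ_Y = |a|·σ_S = |3.04|·19 = 57.76.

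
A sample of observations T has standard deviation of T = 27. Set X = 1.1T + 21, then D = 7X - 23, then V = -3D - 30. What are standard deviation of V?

standard deviation of V = 623.7

standard deviation of X = |1.1|·27 = 29.7.
standard deviation of D = |7|·29.7 = 207.9.
standard deviation of V = |-3|·207.9 = 623.7.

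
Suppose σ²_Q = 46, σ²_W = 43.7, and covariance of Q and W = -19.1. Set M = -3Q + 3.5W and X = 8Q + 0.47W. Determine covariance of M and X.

By bilinearity, covariance of M and X = ac·σ²_Q + bd·σ²_W + (ad+bc)·covariance of Q and W, with a=-3, b=3.5, c=8, d=0.47.
ac·σ²_Q = (-3)·8·46 = -1104
bd·σ²_W = 3.5·0.47·43.7 = 71.8865
(ad+bc)·covariance of Q and W = (26.59)·(-19.1) = -507.869
covariance of M and X = -1104 + 71.8865 + (-507.869) = -1539.9825.

covariance of M and X = -1539.9825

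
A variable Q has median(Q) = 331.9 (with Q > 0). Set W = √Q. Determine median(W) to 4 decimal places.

√Q is monotone on this domain, so median(W) = √(331.9) ≈ 18.2181.

median(W) = 18.2181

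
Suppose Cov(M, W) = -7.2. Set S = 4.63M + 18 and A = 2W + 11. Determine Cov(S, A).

Cov(S, A) = a·c·Cov(M, W) = 4.63·2·(-7.2) = -66.672. Additive constants drop out.

Cov(S, A) = -66.672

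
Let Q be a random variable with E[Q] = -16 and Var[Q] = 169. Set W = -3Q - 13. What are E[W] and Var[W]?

W = -3Q - 13 is linear with a = -3, b = -13.
E[W] = a·E[Q] + b = (-3)·(-16) + (-13) = 35.
Var[W] = a²·Var[Q] = (-3)²·169 = 1521 (the additive constant -13 does not affect variance).

E[W] = 35, Var[W] = 1521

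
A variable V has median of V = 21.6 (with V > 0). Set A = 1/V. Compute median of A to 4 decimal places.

median of A = 0.0463

1/V is monotone on this domain, so median of A = 1/(21.6) ≈ 0.0463.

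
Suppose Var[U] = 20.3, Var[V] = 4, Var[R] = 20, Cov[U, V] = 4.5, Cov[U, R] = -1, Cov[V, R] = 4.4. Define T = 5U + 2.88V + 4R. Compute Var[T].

Var[T] = 1051.6536

Var[T] = a²·Var[U] + b²·Var[V] + c²·Var[R] + 2ab·Cov[U, V] + 2ac·Cov[U, R] + 2bc·Cov[V, R], with a = 5, b = 2.88, c = 4.
= 507.5 + 33.1776 + 320 + 129.6 + (-40) + 101.376
= 1051.6536.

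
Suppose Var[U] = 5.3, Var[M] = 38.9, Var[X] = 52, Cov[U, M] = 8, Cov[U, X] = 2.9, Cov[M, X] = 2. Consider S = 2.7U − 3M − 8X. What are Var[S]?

Var[S] = 3557.857

Var[S] = a²·Var[U] + b²·Var[M] + c²·Var[X] + 2ab·Cov[U, M] + 2ac·Cov[U, X] + 2bc·Cov[M, X], with a = 2.7, b = -3, c = -8.
= 38.637 + 350.1 + 3328 + (-129.6) + (-125.28) + 96
= 3557.857.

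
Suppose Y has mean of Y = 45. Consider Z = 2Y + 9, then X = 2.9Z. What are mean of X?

mean of X = 287.1

mean of Z = 2·45 + 9 = 99.
mean of X = 2.9·99 = 287.1.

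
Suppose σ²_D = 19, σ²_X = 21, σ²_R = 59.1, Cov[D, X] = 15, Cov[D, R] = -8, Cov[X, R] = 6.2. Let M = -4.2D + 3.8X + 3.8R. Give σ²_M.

σ²_M = 1447.42

σ²_M = a²·σ²_D + b²·σ²_X + c²·σ²_R + 2ab·Cov[D, X] + 2ac·Cov[D, R] + 2bc·Cov[X, R], with a = -4.2, b = 3.8, c = 3.8.
= 335.16 + 303.24 + 853.404 + (-478.8) + 255.36 + 179.056
= 1447.42.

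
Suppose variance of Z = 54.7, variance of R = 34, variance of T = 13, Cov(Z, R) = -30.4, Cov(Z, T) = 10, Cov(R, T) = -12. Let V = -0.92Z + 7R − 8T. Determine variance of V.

variance of V = a²·variance of Z + b²·variance of R + c²·variance of T + 2ab·Cov(Z, R) + 2ac·Cov(Z, T) + 2bc·Cov(R, T), with a = -0.92, b = 7, c = -8.
= 46.29808 + 1666 + 832 + 391.552 + 147.2 + 1344
= 4427.05008.

variance of V = 4427.05008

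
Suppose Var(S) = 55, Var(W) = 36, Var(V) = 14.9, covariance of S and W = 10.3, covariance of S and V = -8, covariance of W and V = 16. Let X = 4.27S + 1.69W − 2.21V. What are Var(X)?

Var(X) = a²·Var(S) + b²·Var(W) + c²·Var(V) + 2ab·covariance of S and W + 2ac·covariance of S and V + 2bc·covariance of W and V, with a = 4.27, b = 1.69, c = -2.21.
= 1002.8095 + 102.8196 + 72.77309 + 148.65578 + 150.9872 + (-119.5168)
= 1358.52837.

Var(X) = 1358.52837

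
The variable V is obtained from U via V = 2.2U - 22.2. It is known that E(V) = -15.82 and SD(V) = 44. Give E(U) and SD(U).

E(U) = 2.9, SD(U) = 20

From V = 2.2U - 22.2: E(V) = a·E(U) + b, so E(U) = (E(V) − b)/a = (-15.82 − (-22.2))/2.2 = 2.9.
SD(V) = |a|·SD(U), so SD(U) = 44/|2.2| = 20.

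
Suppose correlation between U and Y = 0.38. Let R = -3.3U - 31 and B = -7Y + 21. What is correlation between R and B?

correlation between R and B = 0.38

Linear rescalings preserve correlation up to sign; here the slopes -3.3 and -7 have the same sign, so correlation between R and B = correlation between U and Y = 0.38.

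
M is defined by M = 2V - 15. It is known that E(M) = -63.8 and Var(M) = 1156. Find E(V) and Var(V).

From M = 2V - 15: E(M) = a·E(V) + b, so E(V) = (E(M) − b)/a = (-63.8 − (-15))/2 = -24.4.
Var(M) = a²·Var(V), so Var(V) = 1156/2² = 289.

E(V) = -24.4, Var(V) = 289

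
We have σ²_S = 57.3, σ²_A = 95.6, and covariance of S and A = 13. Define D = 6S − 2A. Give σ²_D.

σ²_D = a²·σ²_S + b²·σ²_A + 2ab·covariance of S and A with a = 6, b = -2.
= 6²·57.3 + (-2)²·95.6 + 2·6·(-2)·13
= 2062.8 + 382.4 + (-312) = 2133.2.

σ²_D = 2133.2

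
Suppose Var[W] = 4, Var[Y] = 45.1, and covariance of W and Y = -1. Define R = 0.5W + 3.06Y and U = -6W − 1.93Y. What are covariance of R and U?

covariance of R and U = -259.02658

By bilinearity, covariance of R and U = ac·Var[W] + bd·Var[Y] + (ad+bc)·covariance of W and Y, with a=0.5, b=3.06, c=-6, d=-1.93.
ac·Var[W] = 0.5·(-6)·4 = -12
bd·Var[Y] = 3.06·(-1.93)·45.1 = -266.35158
(ad+bc)·covariance of W and Y = (-19.325)·(-1) = 19.325
covariance of R and U = -12 + (-266.35158) + 19.325 = -259.02658.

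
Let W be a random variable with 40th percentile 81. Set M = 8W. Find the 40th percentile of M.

Since a = 8 > 0 the transformation is increasing, so the 40th percentile of M = a·(P_{40} of W) + b = 8·81 = 648.

40th percentile of M = 648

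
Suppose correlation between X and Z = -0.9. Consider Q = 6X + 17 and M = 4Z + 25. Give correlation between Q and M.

Linear rescalings preserve correlation up to sign; here the slopes 6 and 4 have the same sign, so correlation between Q and M = correlation between X and Z = -0.9.

correlation between Q and M = -0.9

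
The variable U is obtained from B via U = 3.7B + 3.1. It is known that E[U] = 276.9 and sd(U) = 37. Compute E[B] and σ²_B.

From U = 3.7B + 3.1: E[U] = a·E[B] + b, so E[B] = (E[U] − b)/a = (276.9 − 3.1)/3.7 = 74.
σ²_U = 37² = 1369.
σ²_U = a²·σ²_B, so σ²_B = 1369/3.7² = 100.

E[B] = 74, σ²_B = 100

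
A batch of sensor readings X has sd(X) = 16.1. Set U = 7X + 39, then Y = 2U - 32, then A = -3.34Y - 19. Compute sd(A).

sd(A) = 752.836

sd(U) = |7|·16.1 = 112.7.
sd(Y) = |2|·112.7 = 225.4.
sd(A) = |-3.34|·225.4 = 752.836.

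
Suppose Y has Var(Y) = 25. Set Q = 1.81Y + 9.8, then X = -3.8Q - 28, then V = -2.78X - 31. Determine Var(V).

Var(Q) = 1.81²·25 = 81.9025.
Var(X) = (-3.8)²·81.9025 = 1182.6721.
Var(V) = (-2.78)²·1182.6721 = 9140.16305764.

Var(V) = 9140.16305764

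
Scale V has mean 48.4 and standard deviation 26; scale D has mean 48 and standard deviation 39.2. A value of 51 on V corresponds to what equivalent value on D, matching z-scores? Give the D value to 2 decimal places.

D = 51.92

z = (51 − 48.4)/26 = 0.1.
D = 48 + z·39.2 = 48 + (51 − 48.4)·39.2/26 = 51.92.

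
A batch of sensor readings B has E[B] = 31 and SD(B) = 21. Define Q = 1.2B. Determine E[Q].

E[Q] = 37.2

Q = 1.2B is linear with a = 1.2, b = 0.
E[Q] = a·E[B] + b = 1.2·31 = 37.2.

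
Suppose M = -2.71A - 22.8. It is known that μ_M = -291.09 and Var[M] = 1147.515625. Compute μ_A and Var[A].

μ_A = 99, Var[A] = 156.25

From M = -2.71A - 22.8: μ_M = a·μ_A + b, so μ_A = (μ_M − b)/a = (-291.09 − (-22.8))/(-2.71) = 99.
Var[M] = a²·Var[A], so Var[A] = 1147.515625/(-2.71)² = 156.25.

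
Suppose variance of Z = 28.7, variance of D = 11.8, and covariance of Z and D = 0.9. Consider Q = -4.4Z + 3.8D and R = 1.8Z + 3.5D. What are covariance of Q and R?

covariance of Q and R = -78.068

By bilinearity, covariance of Q and R = ac·variance of Z + bd·variance of D + (ad+bc)·covariance of Z and D, with a=-4.4, b=3.8, c=1.8, d=3.5.
ac·variance of Z = (-4.4)·1.8·28.7 = -227.304
bd·variance of D = 3.8·3.5·11.8 = 156.94
(ad+bc)·covariance of Z and D = (-8.56)·0.9 = -7.704
covariance of Q and R = -227.304 + 156.94 + (-7.704) = -78.068.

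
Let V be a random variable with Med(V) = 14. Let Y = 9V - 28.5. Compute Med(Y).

Med(Y) = 97.5

A linear map preserves order up to sign, so Med(Y) = a·Med(V) + b = 9·14 + (-28.5) = 97.5.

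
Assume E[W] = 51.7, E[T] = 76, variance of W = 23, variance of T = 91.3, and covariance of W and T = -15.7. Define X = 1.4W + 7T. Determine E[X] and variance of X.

E[X] = 604.38, variance of X = 4211.06

E[X] = 1.4·E[W] + 7·E[T] = 1.4·51.7 + 7·76 = 604.38.
variance of X = a²·variance of W + b²·variance of T + 2ab·covariance of W and T with a = 1.4, b = 7.
= 1.4²·23 + 7²·91.3 + 2·1.4·7·(-15.7)
= 45.08 + 4473.7 + (-307.72) = 4211.06.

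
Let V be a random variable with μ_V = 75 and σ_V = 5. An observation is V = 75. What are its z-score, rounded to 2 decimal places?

z = 0.00

z = (V − μ_V) / σ_V = (75 − 75) / 5 = 0.00.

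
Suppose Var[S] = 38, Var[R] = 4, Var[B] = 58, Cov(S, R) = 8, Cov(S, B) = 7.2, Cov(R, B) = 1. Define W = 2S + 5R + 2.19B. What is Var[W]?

Var[W] = 775.1458

Var[W] = a²·Var[S] + b²·Var[R] + c²·Var[B] + 2ab·Cov(S, R) + 2ac·Cov(S, B) + 2bc·Cov(R, B), with a = 2, b = 5, c = 2.19.
= 152 + 100 + 278.1738 + 160 + 63.072 + 21.9
= 775.1458.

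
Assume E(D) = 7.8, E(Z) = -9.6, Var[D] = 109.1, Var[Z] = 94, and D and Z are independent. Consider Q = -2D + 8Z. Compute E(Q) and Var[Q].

E(Q) = -92.4, Var[Q] = 6452.4

E(Q) = (-2)·E(D) + 8·E(Z) = (-2)·7.8 + 8·(-9.6) = -92.4.
Var[Q] = a²·Var[D] + b²·Var[Z] + 2ab·Cov[D, Z] with a = -2, b = 8.
Independence gives Cov[D, Z] = 0.
= (-2)²·109.1 + 8²·94 + 2·(-2)·8·0
= 436.4 + 6016 + 0 = 6452.4.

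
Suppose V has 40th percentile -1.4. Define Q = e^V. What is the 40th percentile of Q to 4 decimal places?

e^V is increasing, so P_{40}(Q) = g(P_{40}(V)) ≈ 0.2466.

40th percentile of Q = 0.2466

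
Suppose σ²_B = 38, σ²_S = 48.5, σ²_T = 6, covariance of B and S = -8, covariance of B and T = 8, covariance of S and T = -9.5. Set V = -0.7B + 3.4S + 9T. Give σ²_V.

σ²_V = a²·σ²_B + b²·σ²_S + c²·σ²_T + 2ab·covariance of B and S + 2ac·covariance of B and T + 2bc·covariance of S and T, with a = -0.7, b = 3.4, c = 9.
= 18.62 + 560.66 + 486 + 38.08 + (-100.8) + (-581.4)
= 421.16.

σ²_V = 421.16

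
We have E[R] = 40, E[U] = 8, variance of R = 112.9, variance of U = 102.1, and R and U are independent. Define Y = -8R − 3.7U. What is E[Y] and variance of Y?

E[Y] = (-8)·E[R] + (-3.7)·E[U] = (-8)·40 + (-3.7)·8 = -349.6.
variance of Y = a²·variance of R + b²·variance of U + 2ab·Cov(R, U) with a = -8, b = -3.7.
Independence gives Cov(R, U) = 0.
= (-8)²·112.9 + (-3.7)²·102.1 + 2·(-8)·(-3.7)·0
= 7225.6 + 1397.749 + 0 = 8623.349.

E[Y] = -349.6, variance of Y = 8623.349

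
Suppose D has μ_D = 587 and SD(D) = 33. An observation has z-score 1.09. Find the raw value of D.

D = μ_D + z·SD(D) = 587 + 1.09·33 = 622.97.

D = 622.97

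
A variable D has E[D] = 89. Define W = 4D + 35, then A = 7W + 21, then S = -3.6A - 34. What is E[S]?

E[S] = -9962.8

E[W] = 4·89 + 35 = 391.
E[A] = 7·391 + 21 = 2758.
E[S] = (-3.6)·2758 + (-34) = -9962.8.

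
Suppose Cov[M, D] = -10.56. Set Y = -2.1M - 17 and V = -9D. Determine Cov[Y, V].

Cov[Y, V] = a·c·Cov[M, D] = (-2.1)·(-9)·(-10.56) = -199.584. Additive constants drop out.

Cov[Y, V] = -199.584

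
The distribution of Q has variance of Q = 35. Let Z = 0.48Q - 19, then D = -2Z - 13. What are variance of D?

variance of D = 32.256

variance of Z = 0.48²·35 = 8.064.
variance of D = (-2)²·8.064 = 32.256.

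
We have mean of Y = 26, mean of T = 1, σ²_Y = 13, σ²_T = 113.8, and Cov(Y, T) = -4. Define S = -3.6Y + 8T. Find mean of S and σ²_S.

mean of S = (-3.6)·mean of Y + 8·mean of T = (-3.6)·26 + 8·1 = -85.6.
σ²_S = a²·σ²_Y + b²·σ²_T + 2ab·Cov(Y, T) with a = -3.6, b = 8.
= (-3.6)²·13 + 8²·113.8 + 2·(-3.6)·8·(-4)
= 168.48 + 7283.2 + 230.4 = 7682.08.

mean of S = -85.6, σ²_S = 7682.08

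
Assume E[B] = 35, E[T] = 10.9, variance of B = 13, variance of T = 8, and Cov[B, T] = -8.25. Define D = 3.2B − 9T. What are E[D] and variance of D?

E[D] = 3.2·E[B] + (-9)·E[T] = 3.2·35 + (-9)·10.9 = 13.9.
variance of D = a²·variance of B + b²·variance of T + 2ab·Cov[B, T] with a = 3.2, b = -9.
= 3.2²·13 + (-9)²·8 + 2·3.2·(-9)·(-8.25)
= 133.12 + 648 + 475.2 = 1256.32.

E[D] = 13.9, variance of D = 1256.32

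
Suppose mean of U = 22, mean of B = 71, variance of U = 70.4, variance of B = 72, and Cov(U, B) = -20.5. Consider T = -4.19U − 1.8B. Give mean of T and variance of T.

mean of T = (-4.19)·mean of U + (-1.8)·mean of B = (-4.19)·22 + (-1.8)·71 = -219.98.
variance of T = a²·variance of U + b²·variance of B + 2ab·Cov(U, B) with a = -4.19, b = -1.8.
= (-4.19)²·70.4 + (-1.8)²·72 + 2·(-4.19)·(-1.8)·(-20.5)
= 1235.94944 + 233.28 + (-309.222) = 1160.00744.

mean of T = -219.98, variance of T = 1160.00744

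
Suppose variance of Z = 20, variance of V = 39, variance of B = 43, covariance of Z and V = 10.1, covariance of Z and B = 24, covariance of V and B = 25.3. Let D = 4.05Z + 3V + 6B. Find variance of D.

variance of D = a²·variance of Z + b²·variance of V + c²·variance of B + 2ab·covariance of Z and V + 2ac·covariance of Z and B + 2bc·covariance of V and B, with a = 4.05, b = 3, c = 6.
= 328.05 + 351 + 1548 + 245.43 + 1166.4 + 910.8
= 4549.68.

variance of D = 4549.68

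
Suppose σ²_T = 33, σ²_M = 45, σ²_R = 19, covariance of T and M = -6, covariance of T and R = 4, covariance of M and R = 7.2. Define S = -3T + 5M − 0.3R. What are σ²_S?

σ²_S = a²·σ²_T + b²·σ²_M + c²·σ²_R + 2ab·covariance of T and M + 2ac·covariance of T and R + 2bc·covariance of M and R, with a = -3, b = 5, c = -0.3.
= 297 + 1125 + 1.71 + 180 + 7.2 + (-21.6)
= 1589.31.

σ²_S = 1589.31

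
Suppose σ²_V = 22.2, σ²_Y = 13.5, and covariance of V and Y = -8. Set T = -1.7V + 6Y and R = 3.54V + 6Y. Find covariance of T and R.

covariance of T and R = 264.0804

By bilinearity, covariance of T and R = ac·σ²_V + bd·σ²_Y + (ad+bc)·covariance of V and Y, with a=-1.7, b=6, c=3.54, d=6.
ac·σ²_V = (-1.7)·3.54·22.2 = -133.5996
bd·σ²_Y = 6·6·13.5 = 486
(ad+bc)·covariance of V and Y = (11.04)·(-8) = -88.32
covariance of T and R = -133.5996 + 486 + (-88.32) = 264.0804.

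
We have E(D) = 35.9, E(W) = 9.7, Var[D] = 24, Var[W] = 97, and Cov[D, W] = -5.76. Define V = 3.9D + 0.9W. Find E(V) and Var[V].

E(V) = 148.74, Var[V] = 403.1748

E(V) = 3.9·E(D) + 0.9·E(W) = 3.9·35.9 + 0.9·9.7 = 148.74.
Var[V] = a²·Var[D] + b²·Var[W] + 2ab·Cov[D, W] with a = 3.9, b = 0.9.
= 3.9²·24 + 0.9²·97 + 2·3.9·0.9·(-5.76)
= 365.04 + 78.57 + (-40.4352) = 403.1748.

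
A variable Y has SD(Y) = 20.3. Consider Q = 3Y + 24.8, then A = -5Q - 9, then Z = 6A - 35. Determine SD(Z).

SD(Q) = |3|·20.3 = 60.9.
SD(A) = |-5|·60.9 = 304.5.
SD(Z) = |6|·304.5 = 1827.

SD(Z) = 1827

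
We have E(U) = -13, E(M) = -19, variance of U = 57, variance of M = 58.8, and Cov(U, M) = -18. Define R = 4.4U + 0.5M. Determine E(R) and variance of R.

E(R) = -66.7, variance of R = 1039.02

E(R) = 4.4·E(U) + 0.5·E(M) = 4.4·(-13) + 0.5·(-19) = -66.7.
variance of R = a²·variance of U + b²·variance of M + 2ab·Cov(U, M) with a = 4.4, b = 0.5.
= 4.4²·57 + 0.5²·58.8 + 2·4.4·0.5·(-18)
= 1103.52 + 14.7 + (-79.2) = 1039.02.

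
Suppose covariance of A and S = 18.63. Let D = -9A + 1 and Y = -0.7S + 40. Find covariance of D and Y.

covariance of D and Y = 117.369

covariance of D and Y = a·c·covariance of A and S = (-9)·(-0.7)·18.63 = 117.369. Additive constants drop out.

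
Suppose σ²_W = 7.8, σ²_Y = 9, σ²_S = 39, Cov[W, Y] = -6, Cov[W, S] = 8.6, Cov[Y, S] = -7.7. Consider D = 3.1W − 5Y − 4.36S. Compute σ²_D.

σ²_D = 659.1372

σ²_D = a²·σ²_W + b²·σ²_Y + c²·σ²_S + 2ab·Cov[W, Y] + 2ac·Cov[W, S] + 2bc·Cov[Y, S], with a = 3.1, b = -5, c = -4.36.
= 74.958 + 225 + 741.3744 + 186 + (-232.4752) + (-335.72)
= 659.1372.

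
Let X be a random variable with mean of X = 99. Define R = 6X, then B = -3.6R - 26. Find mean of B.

mean of B = -2164.4

mean of R = 6·99 = 594.
mean of B = (-3.6)·594 + (-26) = -2164.4.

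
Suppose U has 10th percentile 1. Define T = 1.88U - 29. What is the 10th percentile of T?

Since a = 1.88 > 0 the transformation is increasing, so the 10th percentile of T = a·(P_{10} of U) + b = 1.88·1 + (-29) = -27.12.

10th percentile of T = -27.12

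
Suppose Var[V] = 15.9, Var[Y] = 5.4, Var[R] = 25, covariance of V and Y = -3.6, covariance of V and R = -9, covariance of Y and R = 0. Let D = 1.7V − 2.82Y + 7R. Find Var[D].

Var[D] = a²·Var[V] + b²·Var[Y] + c²·Var[R] + 2ab·covariance of V and Y + 2ac·covariance of V and R + 2bc·covariance of Y and R, with a = 1.7, b = -2.82, c = 7.
= 45.951 + 42.94296 + 1225 + 34.5168 + (-214.2) + 0
= 1134.21076.

Var[D] = 1134.21076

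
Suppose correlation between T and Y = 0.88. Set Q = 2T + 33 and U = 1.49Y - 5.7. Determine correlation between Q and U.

correlation between Q and U = 0.88

Linear rescalings preserve correlation up to sign; here the slopes 2 and 1.49 have the same sign, so correlation between Q and U = correlation between T and Y = 0.88.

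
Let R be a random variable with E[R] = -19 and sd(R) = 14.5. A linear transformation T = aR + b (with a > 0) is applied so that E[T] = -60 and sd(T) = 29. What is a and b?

sd(T) = a·sd(R) (a > 0), so a = 29/14.5 = 2.
E[T] = a·E[R] + b, so b = -60 − 2·(-19) = -22.

a = 2, b = -22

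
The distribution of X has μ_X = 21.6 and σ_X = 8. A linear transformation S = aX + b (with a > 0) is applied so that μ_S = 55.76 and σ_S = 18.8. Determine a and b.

a = 2.35, b = 5

σ_S = a·σ_X (a > 0), so a = 18.8/8 = 2.35.
μ_S = a·μ_X + b, so b = 55.76 − 2.35·21.6 = 5.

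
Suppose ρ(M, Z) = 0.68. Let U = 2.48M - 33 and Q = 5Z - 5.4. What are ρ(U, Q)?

ρ(U, Q) = 0.68

Linear rescalings preserve correlation up to sign; here the slopes 2.48 and 5 have the same sign, so ρ(U, Q) = ρ(M, Z) = 0.68.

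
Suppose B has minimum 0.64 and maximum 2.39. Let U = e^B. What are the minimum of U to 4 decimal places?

e^B is increasing on this domain, so min(U) comes from min(B) = 0.64: min(U) = exp(0.64) ≈ 1.8965.

min(U) = 1.8965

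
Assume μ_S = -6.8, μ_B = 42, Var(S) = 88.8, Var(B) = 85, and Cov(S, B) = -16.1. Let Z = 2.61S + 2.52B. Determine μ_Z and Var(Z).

μ_Z = 88.092, Var(Z) = 932.91264

μ_Z = 2.61·μ_S + 2.52·μ_B = 2.61·(-6.8) + 2.52·42 = 88.092.
Var(Z) = a²·Var(S) + b²·Var(B) + 2ab·Cov(S, B) with a = 2.61, b = 2.52.
= 2.61²·88.8 + 2.52²·85 + 2·2.61·2.52·(-16.1)
= 604.91448 + 539.784 + (-211.78584) = 932.91264.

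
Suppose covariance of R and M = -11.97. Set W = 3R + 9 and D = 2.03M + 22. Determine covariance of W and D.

covariance of W and D = -72.8973

covariance of W and D = a·c·covariance of R and M = 3·2.03·(-11.97) = -72.8973. Additive constants drop out.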